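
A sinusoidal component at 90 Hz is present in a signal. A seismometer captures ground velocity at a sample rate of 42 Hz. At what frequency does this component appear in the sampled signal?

90 Hz mod fs = 6 Hz.
6 Hz ≤ fs/2 = 21 Hz, appears at 6 Hz.

6 Hz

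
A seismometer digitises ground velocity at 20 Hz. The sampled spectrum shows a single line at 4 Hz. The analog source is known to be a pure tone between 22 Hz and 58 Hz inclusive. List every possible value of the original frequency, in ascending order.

Frequencies that alias to 4 Hz are k·fs ± 4 Hz for integer k ≥ 0.
k=0: 4 Hz.
k=1: 16 Hz, 24 Hz.
k=2: 36 Hz, 44 Hz.
k=3: 56 Hz, 64 Hz.
k=4: 76 Hz, 84 Hz.
Within [22 Hz, 58 Hz]: 24 Hz, 36 Hz, 44 Hz, 56 Hz.

24 Hz, 36 Hz, 44 Hz, 56 Hz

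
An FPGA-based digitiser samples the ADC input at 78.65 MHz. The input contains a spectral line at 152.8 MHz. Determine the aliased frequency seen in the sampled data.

4.5 MHz

152.8 MHz mod fs = 74.15 MHz.
74.15 MHz > fs/2 = 39.325 MHz, folds to fs − 74.15 MHz = 4.5 MHz.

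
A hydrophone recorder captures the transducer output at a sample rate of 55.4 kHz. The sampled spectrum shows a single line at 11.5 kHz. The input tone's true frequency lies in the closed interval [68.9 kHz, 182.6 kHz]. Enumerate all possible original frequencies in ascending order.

99.3 kHz, 122.3 kHz, 154.7 kHz, 177.7 kHz

Frequencies that alias to 11.5 kHz are k·fs ± 11.5 kHz for integer k ≥ 0.
k=0: 11.5 kHz.
k=1: 43.9 kHz, 66.9 kHz.
k=2: 99.3 kHz, 122.3 kHz.
k=3: 154.7 kHz, 177.7 kHz.
k=4: 210.1 kHz, 233.1 kHz.
Within [68.9 kHz, 182.6 kHz]: 99.3 kHz, 122.3 kHz, 154.7 kHz, 177.7 kHz.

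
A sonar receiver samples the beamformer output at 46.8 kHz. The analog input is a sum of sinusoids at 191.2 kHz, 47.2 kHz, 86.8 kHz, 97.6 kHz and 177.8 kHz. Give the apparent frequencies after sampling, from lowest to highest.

fs/2 = 23.4 kHz.
191.2 kHz mod fs = 4 kHz.
4 kHz ≤ fs/2 = 23.4 kHz, appears at 4 kHz.
47.2 kHz mod fs = 0.4 kHz.
0.4 kHz ≤ fs/2 = 23.4 kHz, appears at 0.4 kHz.
86.8 kHz mod fs = 40 kHz.
40 kHz > fs/2 = 23.4 kHz, folds to fs − 40 kHz = 6.8 kHz.
97.6 kHz mod fs = 4 kHz.
4 kHz ≤ fs/2 = 23.4 kHz, appears at 4 kHz.
177.8 kHz mod fs = 37.4 kHz.
37.4 kHz > fs/2 = 23.4 kHz, folds to fs − 37.4 kHz = 9.4 kHz.
Distinct values: {0.4 kHz, 4 kHz, 6.8 kHz, 9.4 kHz}.

0.4 kHz, 4 kHz, 6.8 kHz, 9.4 kHz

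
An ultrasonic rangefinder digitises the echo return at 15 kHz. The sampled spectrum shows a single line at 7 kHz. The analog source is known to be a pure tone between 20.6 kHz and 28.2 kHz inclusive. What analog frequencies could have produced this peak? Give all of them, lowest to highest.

22 kHz, 23 kHz

Frequencies that alias to 7 kHz are k·fs ± 7 kHz for integer k ≥ 0.
k=0: 7 kHz.
k=1: 8 kHz, 22 kHz.
k=2: 23 kHz, 37 kHz.
k=3: 38 kHz, 52 kHz.
Within [20.6 kHz, 28.2 kHz]: 22 kHz, 23 kHz.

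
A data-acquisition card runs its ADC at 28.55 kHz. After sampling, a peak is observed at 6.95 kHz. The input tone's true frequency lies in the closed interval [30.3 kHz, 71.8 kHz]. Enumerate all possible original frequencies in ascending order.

35.5 kHz, 50.15 kHz, 64.05 kHz

Frequencies that alias to 6.95 kHz are k·fs ± 6.95 kHz for integer k ≥ 0.
k=0: 6.95 kHz.
k=1: 21.6 kHz, 35.5 kHz.
k=2: 50.15 kHz, 64.05 kHz.
k=3: 78.7 kHz, 92.6 kHz.
Within [30.3 kHz, 71.8 kHz]: 35.5 kHz, 50.15 kHz, 64.05 kHz.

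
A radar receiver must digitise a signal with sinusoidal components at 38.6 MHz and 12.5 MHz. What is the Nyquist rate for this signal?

Highest-frequency component: 38.6 MHz.
Nyquist rate = 2 × 38.6 MHz = 77.2 MHz.

77.2 MHz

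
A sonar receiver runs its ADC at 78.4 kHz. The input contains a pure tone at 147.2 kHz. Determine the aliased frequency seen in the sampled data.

9.6 kHz

147.2 kHz mod fs = 68.8 kHz.
68.8 kHz > fs/2 = 39.2 kHz, folds to fs − 68.8 kHz = 9.6 kHz.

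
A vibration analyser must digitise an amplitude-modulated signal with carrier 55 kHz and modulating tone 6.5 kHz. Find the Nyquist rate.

123 kHz

AM sidebands sit at fc ± fm = 48.5 kHz and 61.5 kHz.
Highest-frequency component: 61.5 kHz.
Nyquist rate = 2 × 61.5 kHz = 123 kHz.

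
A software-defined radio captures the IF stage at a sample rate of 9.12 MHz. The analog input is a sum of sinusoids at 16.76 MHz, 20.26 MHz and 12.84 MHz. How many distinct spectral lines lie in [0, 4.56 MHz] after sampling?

3

fs/2 = 4.56 MHz.
16.76 MHz mod fs = 7.64 MHz.
7.64 MHz > fs/2 = 4.56 MHz, folds to fs − 7.64 MHz = 1.48 MHz.
20.26 MHz mod fs = 2.02 MHz.
2.02 MHz ≤ fs/2 = 4.56 MHz, appears at 2.02 MHz.
12.84 MHz mod fs = 3.72 MHz.
3.72 MHz ≤ fs/2 = 4.56 MHz, appears at 3.72 MHz.
Distinct values: {1.48 MHz, 2.02 MHz, 3.72 MHz} → 3.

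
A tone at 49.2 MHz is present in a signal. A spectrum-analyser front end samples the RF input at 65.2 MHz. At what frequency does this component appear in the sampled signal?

16 MHz

49.2 MHz > fs/2 = 32.6 MHz, folds to fs − 49.2 MHz = 16 MHz.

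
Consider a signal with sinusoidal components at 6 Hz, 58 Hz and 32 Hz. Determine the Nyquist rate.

116 Hz

Highest-frequency component: 58 Hz.
Nyquist rate = 2 × 58 Hz = 116 Hz.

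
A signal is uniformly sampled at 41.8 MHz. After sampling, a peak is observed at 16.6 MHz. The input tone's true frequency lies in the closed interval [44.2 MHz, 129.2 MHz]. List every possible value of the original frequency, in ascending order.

58.4 MHz, 67 MHz, 100.2 MHz, 108.8 MHz

Frequencies that alias to 16.6 MHz are k·fs ± 16.6 MHz for integer k ≥ 0.
k=0: 16.6 MHz.
k=1: 25.2 MHz, 58.4 MHz.
k=2: 67 MHz, 100.2 MHz.
k=3: 108.8 MHz, 142 MHz.
k=4: 150.6 MHz, 183.8 MHz.
Within [44.2 MHz, 129.2 MHz]: 58.4 MHz, 67 MHz, 100.2 MHz, 108.8 MHz.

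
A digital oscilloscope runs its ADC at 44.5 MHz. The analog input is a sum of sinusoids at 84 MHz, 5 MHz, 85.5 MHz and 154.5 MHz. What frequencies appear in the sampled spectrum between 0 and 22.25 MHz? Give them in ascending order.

3.5 MHz, 5 MHz, 21 MHz

fs/2 = 22.25 MHz.
84 MHz mod fs = 39.5 MHz.
39.5 MHz > fs/2 = 22.25 MHz, folds to fs − 39.5 MHz = 5 MHz.
5 MHz ≤ fs/2 = 22.25 MHz, passes unchanged.
85.5 MHz mod fs = 41 MHz.
41 MHz > fs/2 = 22.25 MHz, folds to fs − 41 MHz = 3.5 MHz.
154.5 MHz mod fs = 21 MHz.
21 MHz ≤ fs/2 = 22.25 MHz, appears at 21 MHz.
Distinct values: {3.5 MHz, 5 MHz, 21 MHz}.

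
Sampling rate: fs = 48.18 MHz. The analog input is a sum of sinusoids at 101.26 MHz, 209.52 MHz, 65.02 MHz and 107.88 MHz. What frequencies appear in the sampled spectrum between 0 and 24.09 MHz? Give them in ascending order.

4.9 MHz, 11.52 MHz, 16.8 MHz, 16.84 MHz

fs/2 = 24.09 MHz.
101.26 MHz mod fs = 4.9 MHz.
4.9 MHz ≤ fs/2 = 24.09 MHz, appears at 4.9 MHz.
209.52 MHz mod fs = 16.8 MHz.
16.8 MHz ≤ fs/2 = 24.09 MHz, appears at 16.8 MHz.
65.02 MHz mod fs = 16.84 MHz.
16.84 MHz ≤ fs/2 = 24.09 MHz, appears at 16.84 MHz.
107.88 MHz mod fs = 11.52 MHz.
11.52 MHz ≤ fs/2 = 24.09 MHz, appears at 11.52 MHz.
Distinct values: {4.9 MHz, 11.52 MHz, 16.8 MHz, 16.84 MHz}.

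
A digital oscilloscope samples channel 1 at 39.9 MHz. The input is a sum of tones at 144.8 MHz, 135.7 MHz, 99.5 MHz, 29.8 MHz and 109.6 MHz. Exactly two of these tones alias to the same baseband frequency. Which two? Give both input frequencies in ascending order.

29.8 MHz, 109.6 MHz

fs/2 = 19.95 MHz.
144.8 MHz mod fs = 25.1 MHz.
25.1 MHz > fs/2 = 19.95 MHz, folds to fs − 25.1 MHz = 14.8 MHz.
135.7 MHz mod fs = 16 MHz.
16 MHz ≤ fs/2 = 19.95 MHz, appears at 16 MHz.
99.5 MHz mod fs = 19.7 MHz.
19.7 MHz ≤ fs/2 = 19.95 MHz, appears at 19.7 MHz.
29.8 MHz > fs/2 = 19.95 MHz, folds to fs − 29.8 MHz = 10.1 MHz.
109.6 MHz mod fs = 29.8 MHz.
29.8 MHz > fs/2 = 19.95 MHz, folds to fs − 29.8 MHz = 10.1 MHz.
29.8 MHz and 109.6 MHz both map to 10.1 MHz.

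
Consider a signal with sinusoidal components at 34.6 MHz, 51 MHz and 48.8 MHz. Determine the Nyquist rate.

102 MHz

Highest-frequency component: 51 MHz.
Nyquist rate = 2 × 51 MHz = 102 MHz.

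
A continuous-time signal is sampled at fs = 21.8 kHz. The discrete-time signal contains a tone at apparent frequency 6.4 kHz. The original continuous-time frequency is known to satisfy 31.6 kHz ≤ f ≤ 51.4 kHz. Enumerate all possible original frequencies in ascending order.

37.2 kHz, 50 kHz

Frequencies that alias to 6.4 kHz are k·fs ± 6.4 kHz for integer k ≥ 0.
k=0: 6.4 kHz.
k=1: 15.4 kHz, 28.2 kHz.
k=2: 37.2 kHz, 50 kHz.
k=3: 59 kHz, 71.8 kHz.
Within [31.6 kHz, 51.4 kHz]: 37.2 kHz, 50 kHz.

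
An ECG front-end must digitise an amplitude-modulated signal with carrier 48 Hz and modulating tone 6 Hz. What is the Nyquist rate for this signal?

AM sidebands sit at fc ± fm = 42 Hz and 54 Hz.
Highest-frequency component: 54 Hz.
Nyquist rate = 2 × 54 Hz = 108 Hz.

108 Hz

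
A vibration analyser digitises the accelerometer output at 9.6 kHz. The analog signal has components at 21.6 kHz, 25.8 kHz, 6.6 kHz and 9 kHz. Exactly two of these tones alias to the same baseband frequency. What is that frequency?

fs/2 = 4.8 kHz.
21.6 kHz mod fs = 2.4 kHz.
2.4 kHz ≤ fs/2 = 4.8 kHz, appears at 2.4 kHz.
25.8 kHz mod fs = 6.6 kHz.
6.6 kHz > fs/2 = 4.8 kHz, folds to fs − 6.6 kHz = 3 kHz.
6.6 kHz > fs/2 = 4.8 kHz, folds to fs − 6.6 kHz = 3 kHz.
9 kHz > fs/2 = 4.8 kHz, folds to fs − 9 kHz = 0.6 kHz.
6.6 kHz and 25.8 kHz both map to 3 kHz.

3 kHz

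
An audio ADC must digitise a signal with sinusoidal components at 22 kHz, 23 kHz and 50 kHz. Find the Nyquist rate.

100 kHz

Highest-frequency component: 50 kHz.
Nyquist rate = 2 × 50 kHz = 100 kHz.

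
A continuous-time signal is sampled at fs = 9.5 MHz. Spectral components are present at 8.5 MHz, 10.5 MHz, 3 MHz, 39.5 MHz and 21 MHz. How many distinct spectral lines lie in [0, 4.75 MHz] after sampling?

fs/2 = 4.75 MHz.
8.5 MHz > fs/2 = 4.75 MHz, folds to fs − 8.5 MHz = 1 MHz.
10.5 MHz mod fs = 1 MHz.
1 MHz ≤ fs/2 = 4.75 MHz, appears at 1 MHz.
3 MHz ≤ fs/2 = 4.75 MHz, passes unchanged.
39.5 MHz mod fs = 1.5 MHz.
1.5 MHz ≤ fs/2 = 4.75 MHz, appears at 1.5 MHz.
21 MHz mod fs = 2 MHz.
2 MHz ≤ fs/2 = 4.75 MHz, appears at 2 MHz.
Distinct values: {1 MHz, 1.5 MHz, 2 MHz, 3 MHz} → 4.

4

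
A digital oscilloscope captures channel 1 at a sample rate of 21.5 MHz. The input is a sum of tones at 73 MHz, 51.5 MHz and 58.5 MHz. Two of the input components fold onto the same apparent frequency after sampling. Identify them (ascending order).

fs/2 = 10.75 MHz.
73 MHz mod fs = 8.5 MHz.
8.5 MHz ≤ fs/2 = 10.75 MHz, appears at 8.5 MHz.
51.5 MHz mod fs = 8.5 MHz.
8.5 MHz ≤ fs/2 = 10.75 MHz, appears at 8.5 MHz.
58.5 MHz mod fs = 15.5 MHz.
15.5 MHz > fs/2 = 10.75 MHz, folds to fs − 15.5 MHz = 6 MHz.
51.5 MHz and 73 MHz both map to 8.5 MHz.

51.5 MHz, 73 MHz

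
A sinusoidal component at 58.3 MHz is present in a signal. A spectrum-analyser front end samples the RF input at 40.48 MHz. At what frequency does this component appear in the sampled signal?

58.3 MHz mod fs = 17.82 MHz.
17.82 MHz ≤ fs/2 = 20.24 MHz, appears at 17.82 MHz.

17.82 MHz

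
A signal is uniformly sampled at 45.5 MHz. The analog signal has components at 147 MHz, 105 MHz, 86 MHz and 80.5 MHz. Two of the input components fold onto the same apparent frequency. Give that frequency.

10.5 MHz

fs/2 = 22.75 MHz.
147 MHz mod fs = 10.5 MHz.
10.5 MHz ≤ fs/2 = 22.75 MHz, appears at 10.5 MHz.
105 MHz mod fs = 14 MHz.
14 MHz ≤ fs/2 = 22.75 MHz, appears at 14 MHz.
86 MHz mod fs = 40.5 MHz.
40.5 MHz > fs/2 = 22.75 MHz, folds to fs − 40.5 MHz = 5 MHz.
80.5 MHz mod fs = 35 MHz.
35 MHz > fs/2 = 22.75 MHz, folds to fs − 35 MHz = 10.5 MHz.
80.5 MHz and 147 MHz both map to 10.5 MHz.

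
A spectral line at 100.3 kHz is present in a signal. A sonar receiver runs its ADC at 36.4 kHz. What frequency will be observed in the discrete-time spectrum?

100.3 kHz mod fs = 27.5 kHz.
27.5 kHz > fs/2 = 18.2 kHz, folds to fs − 27.5 kHz = 8.9 kHz.

8.9 kHz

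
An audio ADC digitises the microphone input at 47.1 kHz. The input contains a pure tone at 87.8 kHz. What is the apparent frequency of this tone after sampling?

87.8 kHz mod fs = 40.7 kHz.
40.7 kHz > fs/2 = 23.55 kHz, folds to fs − 40.7 kHz = 6.4 kHz.

6.4 kHz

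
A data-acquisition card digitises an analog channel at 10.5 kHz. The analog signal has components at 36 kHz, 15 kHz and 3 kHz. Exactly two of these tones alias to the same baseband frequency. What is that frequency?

fs/2 = 5.25 kHz.
36 kHz mod fs = 4.5 kHz.
4.5 kHz ≤ fs/2 = 5.25 kHz, appears at 4.5 kHz.
15 kHz mod fs = 4.5 kHz.
4.5 kHz ≤ fs/2 = 5.25 kHz, appears at 4.5 kHz.
3 kHz ≤ fs/2 = 5.25 kHz, passes unchanged.
15 kHz and 36 kHz both map to 4.5 kHz.

4.5 kHz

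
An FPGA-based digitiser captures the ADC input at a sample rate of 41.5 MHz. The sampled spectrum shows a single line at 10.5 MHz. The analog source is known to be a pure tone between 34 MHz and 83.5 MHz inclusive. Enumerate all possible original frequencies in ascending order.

Frequencies that alias to 10.5 MHz are k·fs ± 10.5 MHz for integer k ≥ 0.
k=0: 10.5 MHz.
k=1: 31 MHz, 52 MHz.
k=2: 72.5 MHz, 93.5 MHz.
k=3: 114 MHz, 135 MHz.
Within [34 MHz, 83.5 MHz]: 52 MHz, 72.5 MHz.

52 MHz, 72.5 MHz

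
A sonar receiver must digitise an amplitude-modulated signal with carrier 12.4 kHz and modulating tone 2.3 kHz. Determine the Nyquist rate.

AM sidebands sit at fc ± fm = 10.1 kHz and 14.7 kHz.
Highest-frequency component: 14.7 kHz.
Nyquist rate = 2 × 14.7 kHz = 29.4 kHz.

29.4 kHz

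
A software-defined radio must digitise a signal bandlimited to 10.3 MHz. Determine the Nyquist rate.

20.6 MHz

Nyquist rate = 2 × 10.3 MHz = 20.6 MHz.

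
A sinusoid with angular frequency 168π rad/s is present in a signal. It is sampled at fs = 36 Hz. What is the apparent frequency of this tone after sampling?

12 Hz

ω = 168π rad/s → f = ω/(2π) = 84 Hz.
84 Hz mod fs = 12 Hz.
12 Hz ≤ fs/2 = 18 Hz, appears at 12 Hz.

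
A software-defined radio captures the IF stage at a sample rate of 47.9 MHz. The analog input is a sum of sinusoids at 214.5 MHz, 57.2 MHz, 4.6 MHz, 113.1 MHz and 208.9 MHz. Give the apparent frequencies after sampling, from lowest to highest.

fs/2 = 23.95 MHz.
214.5 MHz mod fs = 22.9 MHz.
22.9 MHz ≤ fs/2 = 23.95 MHz, appears at 22.9 MHz.
57.2 MHz mod fs = 9.3 MHz.
9.3 MHz ≤ fs/2 = 23.95 MHz, appears at 9.3 MHz.
4.6 MHz ≤ fs/2 = 23.95 MHz, passes unchanged.
113.1 MHz mod fs = 17.3 MHz.
17.3 MHz ≤ fs/2 = 23.95 MHz, appears at 17.3 MHz.
208.9 MHz mod fs = 17.3 MHz.
17.3 MHz ≤ fs/2 = 23.95 MHz, appears at 17.3 MHz.
Distinct values: {4.6 MHz, 9.3 MHz, 17.3 MHz, 22.9 MHz}.

4.6 MHz, 9.3 MHz, 17.3 MHz, 22.9 MHz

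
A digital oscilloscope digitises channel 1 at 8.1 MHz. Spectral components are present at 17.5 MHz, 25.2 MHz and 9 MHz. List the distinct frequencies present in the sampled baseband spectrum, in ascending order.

fs/2 = 4.05 MHz.
17.5 MHz mod fs = 1.3 MHz.
1.3 MHz ≤ fs/2 = 4.05 MHz, appears at 1.3 MHz.
25.2 MHz mod fs = 0.9 MHz.
0.9 MHz ≤ fs/2 = 4.05 MHz, appears at 0.9 MHz.
9 MHz mod fs = 0.9 MHz.
0.9 MHz ≤ fs/2 = 4.05 MHz, appears at 0.9 MHz.
Distinct values: {0.9 MHz, 1.3 MHz}.

0.9 MHz, 1.3 MHz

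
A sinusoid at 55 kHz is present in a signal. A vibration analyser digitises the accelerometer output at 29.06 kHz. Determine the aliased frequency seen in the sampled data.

3.12 kHz

55 kHz mod fs = 25.94 kHz.
25.94 kHz > fs/2 = 14.53 kHz, folds to fs − 25.94 kHz = 3.12 kHz.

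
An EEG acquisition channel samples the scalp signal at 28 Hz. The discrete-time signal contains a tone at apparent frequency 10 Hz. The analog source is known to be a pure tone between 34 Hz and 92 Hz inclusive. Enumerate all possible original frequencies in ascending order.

38 Hz, 46 Hz, 66 Hz, 74 Hz

Frequencies that alias to 10 Hz are k·fs ± 10 Hz for integer k ≥ 0.
k=0: 10 Hz.
k=1: 18 Hz, 38 Hz.
k=2: 46 Hz, 66 Hz.
k=3: 74 Hz, 94 Hz.
k=4: 102 Hz, 122 Hz.
Within [34 Hz, 92 Hz]: 38 Hz, 46 Hz, 66 Hz, 74 Hz.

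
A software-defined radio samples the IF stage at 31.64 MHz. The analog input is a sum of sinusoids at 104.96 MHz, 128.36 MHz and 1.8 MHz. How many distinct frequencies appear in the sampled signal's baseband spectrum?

2

fs/2 = 15.82 MHz.
104.96 MHz mod fs = 10.04 MHz.
10.04 MHz ≤ fs/2 = 15.82 MHz, appears at 10.04 MHz.
128.36 MHz mod fs = 1.8 MHz.
1.8 MHz ≤ fs/2 = 15.82 MHz, appears at 1.8 MHz.
1.8 MHz ≤ fs/2 = 15.82 MHz, passes unchanged.
Distinct values: {1.8 MHz, 10.04 MHz} → 2.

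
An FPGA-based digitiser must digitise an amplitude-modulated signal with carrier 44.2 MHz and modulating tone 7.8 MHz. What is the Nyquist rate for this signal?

AM sidebands sit at fc ± fm = 36.4 MHz and 52 MHz.
Highest-frequency component: 52 MHz.
Nyquist rate = 2 × 52 MHz = 104 MHz.

104 MHz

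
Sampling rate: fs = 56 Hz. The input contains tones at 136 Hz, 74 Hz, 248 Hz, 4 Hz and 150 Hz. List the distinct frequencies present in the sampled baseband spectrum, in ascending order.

fs/2 = 28 Hz.
136 Hz mod fs = 24 Hz.
24 Hz ≤ fs/2 = 28 Hz, appears at 24 Hz.
74 Hz mod fs = 18 Hz.
18 Hz ≤ fs/2 = 28 Hz, appears at 18 Hz.
248 Hz mod fs = 24 Hz.
24 Hz ≤ fs/2 = 28 Hz, appears at 24 Hz.
4 Hz ≤ fs/2 = 28 Hz, passes unchanged.
150 Hz mod fs = 38 Hz.
38 Hz > fs/2 = 28 Hz, folds to fs − 38 Hz = 18 Hz.
Distinct values: {4 Hz, 18 Hz, 24 Hz}.

4 Hz, 18 Hz, 24 Hz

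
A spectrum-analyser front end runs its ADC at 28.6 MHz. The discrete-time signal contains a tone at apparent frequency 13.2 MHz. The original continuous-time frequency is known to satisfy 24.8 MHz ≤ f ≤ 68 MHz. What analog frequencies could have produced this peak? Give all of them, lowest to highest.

41.8 MHz, 44 MHz

Frequencies that alias to 13.2 MHz are k·fs ± 13.2 MHz for integer k ≥ 0.
k=0: 13.2 MHz.
k=1: 15.4 MHz, 41.8 MHz.
k=2: 44 MHz, 70.4 MHz.
k=3: 72.6 MHz, 99 MHz.
Within [24.8 MHz, 68 MHz]: 41.8 MHz, 44 MHz.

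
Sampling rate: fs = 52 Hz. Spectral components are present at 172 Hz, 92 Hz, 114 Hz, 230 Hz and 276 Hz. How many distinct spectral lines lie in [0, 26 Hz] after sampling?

fs/2 = 26 Hz.
172 Hz mod fs = 16 Hz.
16 Hz ≤ fs/2 = 26 Hz, appears at 16 Hz.
92 Hz mod fs = 40 Hz.
40 Hz > fs/2 = 26 Hz, folds to fs − 40 Hz = 12 Hz.
114 Hz mod fs = 10 Hz.
10 Hz ≤ fs/2 = 26 Hz, appears at 10 Hz.
230 Hz mod fs = 22 Hz.
22 Hz ≤ fs/2 = 26 Hz, appears at 22 Hz.
276 Hz mod fs = 16 Hz.
16 Hz ≤ fs/2 = 26 Hz, appears at 16 Hz.
Distinct values: {10 Hz, 12 Hz, 16 Hz, 22 Hz} → 4.

4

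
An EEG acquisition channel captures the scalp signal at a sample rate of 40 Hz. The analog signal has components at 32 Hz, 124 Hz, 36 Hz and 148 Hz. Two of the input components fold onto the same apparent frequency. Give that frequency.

fs/2 = 20 Hz.
32 Hz > fs/2 = 20 Hz, folds to fs − 32 Hz = 8 Hz.
124 Hz mod fs = 4 Hz.
4 Hz ≤ fs/2 = 20 Hz, appears at 4 Hz.
36 Hz > fs/2 = 20 Hz, folds to fs − 36 Hz = 4 Hz.
148 Hz mod fs = 28 Hz.
28 Hz > fs/2 = 20 Hz, folds to fs − 28 Hz = 12 Hz.
36 Hz and 124 Hz both map to 4 Hz.

4 Hz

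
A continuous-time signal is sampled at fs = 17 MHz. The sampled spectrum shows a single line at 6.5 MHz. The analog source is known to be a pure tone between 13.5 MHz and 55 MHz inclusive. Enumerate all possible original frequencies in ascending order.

Frequencies that alias to 6.5 MHz are k·fs ± 6.5 MHz for integer k ≥ 0.
k=0: 6.5 MHz.
k=1: 10.5 MHz, 23.5 MHz.
k=2: 27.5 MHz, 40.5 MHz.
k=3: 44.5 MHz, 57.5 MHz.
k=4: 61.5 MHz, 74.5 MHz.
Within [13.5 MHz, 55 MHz]: 23.5 MHz, 27.5 MHz, 40.5 MHz, 44.5 MHz.

23.5 MHz, 27.5 MHz, 40.5 MHz, 44.5 MHz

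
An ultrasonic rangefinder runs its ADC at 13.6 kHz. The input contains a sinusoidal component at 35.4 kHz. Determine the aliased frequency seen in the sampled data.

35.4 kHz mod fs = 8.2 kHz.
8.2 kHz > fs/2 = 6.8 kHz, folds to fs − 8.2 kHz = 5.4 kHz.

5.4 kHz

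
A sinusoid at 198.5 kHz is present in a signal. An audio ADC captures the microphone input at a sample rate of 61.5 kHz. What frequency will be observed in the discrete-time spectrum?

14 kHz

198.5 kHz mod fs = 14 kHz.
14 kHz ≤ fs/2 = 30.75 kHz, appears at 14 kHz.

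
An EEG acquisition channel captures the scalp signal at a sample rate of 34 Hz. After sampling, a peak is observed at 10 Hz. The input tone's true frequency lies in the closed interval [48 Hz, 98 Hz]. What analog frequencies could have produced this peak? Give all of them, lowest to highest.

58 Hz, 78 Hz, 92 Hz

Frequencies that alias to 10 Hz are k·fs ± 10 Hz for integer k ≥ 0.
k=0: 10 Hz.
k=1: 24 Hz, 44 Hz.
k=2: 58 Hz, 78 Hz.
k=3: 92 Hz, 112 Hz.
k=4: 126 Hz, 146 Hz.
Within [48 Hz, 98 Hz]: 58 Hz, 78 Hz, 92 Hz.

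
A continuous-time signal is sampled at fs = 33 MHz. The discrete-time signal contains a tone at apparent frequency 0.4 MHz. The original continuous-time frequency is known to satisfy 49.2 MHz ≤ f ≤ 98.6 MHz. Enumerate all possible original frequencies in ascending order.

65.6 MHz, 66.4 MHz, 98.6 MHz

Frequencies that alias to 0.4 MHz are k·fs ± 0.4 MHz for integer k ≥ 0.
k=0: 0.4 MHz.
k=1: 32.6 MHz, 33.4 MHz.
k=2: 65.6 MHz, 66.4 MHz.
k=3: 98.6 MHz, 99.4 MHz.
k=4: 131.6 MHz, 132.4 MHz.
Within [49.2 MHz, 98.6 MHz]: 65.6 MHz, 66.4 MHz, 98.6 MHz.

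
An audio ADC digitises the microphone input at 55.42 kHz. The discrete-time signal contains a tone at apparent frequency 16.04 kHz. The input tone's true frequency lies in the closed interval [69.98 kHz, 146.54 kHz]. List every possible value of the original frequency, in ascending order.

Frequencies that alias to 16.04 kHz are k·fs ± 16.04 kHz for integer k ≥ 0.
k=0: 16.04 kHz.
k=1: 39.38 kHz, 71.46 kHz.
k=2: 94.8 kHz, 126.88 kHz.
k=3: 150.22 kHz, 182.3 kHz.
Within [69.98 kHz, 146.54 kHz]: 71.46 kHz, 94.8 kHz, 126.88 kHz.

71.46 kHz, 94.8 kHz, 126.88 kHz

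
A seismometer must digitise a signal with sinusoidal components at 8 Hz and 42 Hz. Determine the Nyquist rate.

84 Hz

Highest-frequency component: 42 Hz.
Nyquist rate = 2 × 42 Hz = 84 Hz.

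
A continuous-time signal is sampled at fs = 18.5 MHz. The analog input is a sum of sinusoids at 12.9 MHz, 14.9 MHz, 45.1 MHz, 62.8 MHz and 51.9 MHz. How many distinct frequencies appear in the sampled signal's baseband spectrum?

fs/2 = 9.25 MHz.
12.9 MHz > fs/2 = 9.25 MHz, folds to fs − 12.9 MHz = 5.6 MHz.
14.9 MHz > fs/2 = 9.25 MHz, folds to fs − 14.9 MHz = 3.6 MHz.
45.1 MHz mod fs = 8.1 MHz.
8.1 MHz ≤ fs/2 = 9.25 MHz, appears at 8.1 MHz.
62.8 MHz mod fs = 7.3 MHz.
7.3 MHz ≤ fs/2 = 9.25 MHz, appears at 7.3 MHz.
51.9 MHz mod fs = 14.9 MHz.
14.9 MHz > fs/2 = 9.25 MHz, folds to fs − 14.9 MHz = 3.6 MHz.
Distinct values: {3.6 MHz, 5.6 MHz, 7.3 MHz, 8.1 MHz} → 4.

4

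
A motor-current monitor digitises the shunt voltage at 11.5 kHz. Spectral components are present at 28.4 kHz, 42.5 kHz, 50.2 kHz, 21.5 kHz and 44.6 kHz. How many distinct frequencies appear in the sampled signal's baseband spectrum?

5

fs/2 = 5.75 kHz.
28.4 kHz mod fs = 5.4 kHz.
5.4 kHz ≤ fs/2 = 5.75 kHz, appears at 5.4 kHz.
42.5 kHz mod fs = 8 kHz.
8 kHz > fs/2 = 5.75 kHz, folds to fs − 8 kHz = 3.5 kHz.
50.2 kHz mod fs = 4.2 kHz.
4.2 kHz ≤ fs/2 = 5.75 kHz, appears at 4.2 kHz.
21.5 kHz mod fs = 10 kHz.
10 kHz > fs/2 = 5.75 kHz, folds to fs − 10 kHz = 1.5 kHz.
44.6 kHz mod fs = 10.1 kHz.
10.1 kHz > fs/2 = 5.75 kHz, folds to fs − 10.1 kHz = 1.4 kHz.
Distinct values: {1.4 kHz, 1.5 kHz, 3.5 kHz, 4.2 kHz, 5.4 kHz} → 5.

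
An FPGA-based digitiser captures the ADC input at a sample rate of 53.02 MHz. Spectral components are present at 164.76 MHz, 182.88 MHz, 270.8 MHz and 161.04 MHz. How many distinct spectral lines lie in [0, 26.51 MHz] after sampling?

3

fs/2 = 26.51 MHz.
164.76 MHz mod fs = 5.7 MHz.
5.7 MHz ≤ fs/2 = 26.51 MHz, appears at 5.7 MHz.
182.88 MHz mod fs = 23.82 MHz.
23.82 MHz ≤ fs/2 = 26.51 MHz, appears at 23.82 MHz.
270.8 MHz mod fs = 5.7 MHz.
5.7 MHz ≤ fs/2 = 26.51 MHz, appears at 5.7 MHz.
161.04 MHz mod fs = 1.98 MHz.
1.98 MHz ≤ fs/2 = 26.51 MHz, appears at 1.98 MHz.
Distinct values: {1.98 MHz, 5.7 MHz, 23.82 MHz} → 3.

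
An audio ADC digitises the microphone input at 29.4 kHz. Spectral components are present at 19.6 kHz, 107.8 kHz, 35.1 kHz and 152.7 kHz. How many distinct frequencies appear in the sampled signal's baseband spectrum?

2

fs/2 = 14.7 kHz.
19.6 kHz > fs/2 = 14.7 kHz, folds to fs − 19.6 kHz = 9.8 kHz.
107.8 kHz mod fs = 19.6 kHz.
19.6 kHz > fs/2 = 14.7 kHz, folds to fs − 19.6 kHz = 9.8 kHz.
35.1 kHz mod fs = 5.7 kHz.
5.7 kHz ≤ fs/2 = 14.7 kHz, appears at 5.7 kHz.
152.7 kHz mod fs = 5.7 kHz.
5.7 kHz ≤ fs/2 = 14.7 kHz, appears at 5.7 kHz.
Distinct values: {5.7 kHz, 9.8 kHz} → 2.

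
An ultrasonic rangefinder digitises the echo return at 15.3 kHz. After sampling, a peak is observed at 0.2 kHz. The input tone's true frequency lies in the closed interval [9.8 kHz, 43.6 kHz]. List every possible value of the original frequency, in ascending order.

Frequencies that alias to 0.2 kHz are k·fs ± 0.2 kHz for integer k ≥ 0.
k=0: 0.2 kHz.
k=1: 15.1 kHz, 15.5 kHz.
k=2: 30.4 kHz, 30.8 kHz.
k=3: 45.7 kHz, 46.1 kHz.
Within [9.8 kHz, 43.6 kHz]: 15.1 kHz, 15.5 kHz, 30.4 kHz, 30.8 kHz.

15.1 kHz, 15.5 kHz, 30.4 kHz, 30.8 kHz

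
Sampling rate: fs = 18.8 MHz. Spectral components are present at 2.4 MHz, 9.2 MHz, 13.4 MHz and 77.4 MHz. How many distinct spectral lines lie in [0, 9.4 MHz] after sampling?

4

fs/2 = 9.4 MHz.
2.4 MHz ≤ fs/2 = 9.4 MHz, passes unchanged.
9.2 MHz ≤ fs/2 = 9.4 MHz, passes unchanged.
13.4 MHz > fs/2 = 9.4 MHz, folds to fs − 13.4 MHz = 5.4 MHz.
77.4 MHz mod fs = 2.2 MHz.
2.2 MHz ≤ fs/2 = 9.4 MHz, appears at 2.2 MHz.
Distinct values: {2.2 MHz, 2.4 MHz, 5.4 MHz, 9.2 MHz} → 4.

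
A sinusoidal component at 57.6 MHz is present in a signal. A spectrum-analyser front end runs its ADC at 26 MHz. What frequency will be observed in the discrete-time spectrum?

5.6 MHz

57.6 MHz mod fs = 5.6 MHz.
5.6 MHz ≤ fs/2 = 13 MHz, appears at 5.6 MHz.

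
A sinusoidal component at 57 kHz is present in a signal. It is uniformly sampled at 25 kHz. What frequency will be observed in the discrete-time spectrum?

7 kHz

57 kHz mod fs = 7 kHz.
7 kHz ≤ fs/2 = 12.5 kHz, appears at 7 kHz.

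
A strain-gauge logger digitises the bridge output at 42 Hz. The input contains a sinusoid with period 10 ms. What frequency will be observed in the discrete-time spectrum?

16 Hz

T = 10 ms → f = 1/T = 100 Hz.
100 Hz mod fs = 16 Hz.
16 Hz ≤ fs/2 = 21 Hz, appears at 16 Hz.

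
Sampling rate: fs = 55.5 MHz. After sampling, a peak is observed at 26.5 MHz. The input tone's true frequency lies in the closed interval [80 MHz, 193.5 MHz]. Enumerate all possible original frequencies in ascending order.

Frequencies that alias to 26.5 MHz are k·fs ± 26.5 MHz for integer k ≥ 0.
k=0: 26.5 MHz.
k=1: 29 MHz, 82 MHz.
k=2: 84.5 MHz, 137.5 MHz.
k=3: 140 MHz, 193 MHz.
k=4: 195.5 MHz, 248.5 MHz.
Within [80 MHz, 193.5 MHz]: 82 MHz, 84.5 MHz, 137.5 MHz, 140 MHz, 193 MHz.

82 MHz, 84.5 MHz, 137.5 MHz, 140 MHz, 193 MHz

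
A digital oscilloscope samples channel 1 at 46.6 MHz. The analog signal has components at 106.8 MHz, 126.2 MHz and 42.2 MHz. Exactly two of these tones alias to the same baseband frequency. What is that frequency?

fs/2 = 23.3 MHz.
106.8 MHz mod fs = 13.6 MHz.
13.6 MHz ≤ fs/2 = 23.3 MHz, appears at 13.6 MHz.
126.2 MHz mod fs = 33 MHz.
33 MHz > fs/2 = 23.3 MHz, folds to fs − 33 MHz = 13.6 MHz.
42.2 MHz > fs/2 = 23.3 MHz, folds to fs − 42.2 MHz = 4.4 MHz.
106.8 MHz and 126.2 MHz both map to 13.6 MHz.

13.6 MHz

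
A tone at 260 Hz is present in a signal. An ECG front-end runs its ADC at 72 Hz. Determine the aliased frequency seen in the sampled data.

260 Hz mod fs = 44 Hz.
44 Hz > fs/2 = 36 Hz, folds to fs − 44 Hz = 28 Hz.

28 Hz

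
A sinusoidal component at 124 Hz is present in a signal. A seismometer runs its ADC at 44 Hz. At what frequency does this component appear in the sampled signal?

124 Hz mod fs = 36 Hz.
36 Hz > fs/2 = 22 Hz, folds to fs − 36 Hz = 8 Hz.

8 Hz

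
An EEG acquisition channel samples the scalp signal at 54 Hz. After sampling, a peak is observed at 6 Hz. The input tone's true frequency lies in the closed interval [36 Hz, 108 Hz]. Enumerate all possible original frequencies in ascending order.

Frequencies that alias to 6 Hz are k·fs ± 6 Hz for integer k ≥ 0.
k=0: 6 Hz.
k=1: 48 Hz, 60 Hz.
k=2: 102 Hz, 114 Hz.
k=3: 156 Hz, 168 Hz.
Within [36 Hz, 108 Hz]: 48 Hz, 60 Hz, 102 Hz.

48 Hz, 60 Hz, 102 Hz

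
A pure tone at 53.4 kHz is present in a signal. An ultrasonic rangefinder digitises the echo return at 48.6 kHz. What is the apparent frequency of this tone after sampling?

53.4 kHz mod fs = 4.8 kHz.
4.8 kHz ≤ fs/2 = 24.3 kHz, appears at 4.8 kHz.

4.8 kHz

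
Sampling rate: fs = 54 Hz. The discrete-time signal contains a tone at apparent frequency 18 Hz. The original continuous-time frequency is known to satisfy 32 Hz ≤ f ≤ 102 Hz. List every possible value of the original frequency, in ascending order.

Frequencies that alias to 18 Hz are k·fs ± 18 Hz for integer k ≥ 0.
k=0: 18 Hz.
k=1: 36 Hz, 72 Hz.
k=2: 90 Hz, 126 Hz.
k=3: 144 Hz, 180 Hz.
Within [32 Hz, 102 Hz]: 36 Hz, 72 Hz, 90 Hz.

36 Hz, 72 Hz, 90 Hz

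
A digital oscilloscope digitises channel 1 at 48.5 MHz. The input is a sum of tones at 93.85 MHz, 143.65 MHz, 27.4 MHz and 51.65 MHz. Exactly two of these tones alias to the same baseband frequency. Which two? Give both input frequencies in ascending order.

51.65 MHz, 93.85 MHz

fs/2 = 24.25 MHz.
93.85 MHz mod fs = 45.35 MHz.
45.35 MHz > fs/2 = 24.25 MHz, folds to fs − 45.35 MHz = 3.15 MHz.
143.65 MHz mod fs = 46.65 MHz.
46.65 MHz > fs/2 = 24.25 MHz, folds to fs − 46.65 MHz = 1.85 MHz.
27.4 MHz > fs/2 = 24.25 MHz, folds to fs − 27.4 MHz = 21.1 MHz.
51.65 MHz mod fs = 3.15 MHz.
3.15 MHz ≤ fs/2 = 24.25 MHz, appears at 3.15 MHz.
51.65 MHz and 93.85 MHz both map to 3.15 MHz.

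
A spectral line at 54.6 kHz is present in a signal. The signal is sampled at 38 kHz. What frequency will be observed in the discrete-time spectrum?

16.6 kHz

54.6 kHz mod fs = 16.6 kHz.
16.6 kHz ≤ fs/2 = 19 kHz, appears at 16.6 kHz.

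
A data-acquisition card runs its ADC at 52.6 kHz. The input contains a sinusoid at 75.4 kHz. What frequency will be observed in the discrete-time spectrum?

75.4 kHz mod fs = 22.8 kHz.
22.8 kHz ≤ fs/2 = 26.3 kHz, appears at 22.8 kHz.

22.8 kHz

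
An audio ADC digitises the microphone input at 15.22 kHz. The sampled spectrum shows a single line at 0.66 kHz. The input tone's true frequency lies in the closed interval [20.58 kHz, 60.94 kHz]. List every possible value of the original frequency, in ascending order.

Frequencies that alias to 0.66 kHz are k·fs ± 0.66 kHz for integer k ≥ 0.
k=0: 0.66 kHz.
k=1: 14.56 kHz, 15.88 kHz.
k=2: 29.78 kHz, 31.1 kHz.
k=3: 45 kHz, 46.32 kHz.
k=4: 60.22 kHz, 61.54 kHz.
k=5: 75.44 kHz, 76.76 kHz.
Within [20.58 kHz, 60.94 kHz]: 29.78 kHz, 31.1 kHz, 45 kHz, 46.32 kHz, 60.22 kHz.

29.78 kHz, 31.1 kHz, 45 kHz, 46.32 kHz, 60.22 kHz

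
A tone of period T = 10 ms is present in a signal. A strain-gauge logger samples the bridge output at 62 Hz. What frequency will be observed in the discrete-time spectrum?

24 Hz

T = 10 ms → f = 1/T = 100 Hz.
100 Hz mod fs = 38 Hz.
38 Hz > fs/2 = 31 Hz, folds to fs − 38 Hz = 24 Hz.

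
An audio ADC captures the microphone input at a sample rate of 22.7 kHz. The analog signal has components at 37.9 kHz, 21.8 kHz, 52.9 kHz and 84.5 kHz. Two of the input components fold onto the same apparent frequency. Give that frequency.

fs/2 = 11.35 kHz.
37.9 kHz mod fs = 15.2 kHz.
15.2 kHz > fs/2 = 11.35 kHz, folds to fs − 15.2 kHz = 7.5 kHz.
21.8 kHz > fs/2 = 11.35 kHz, folds to fs − 21.8 kHz = 0.9 kHz.
52.9 kHz mod fs = 7.5 kHz.
7.5 kHz ≤ fs/2 = 11.35 kHz, appears at 7.5 kHz.
84.5 kHz mod fs = 16.4 kHz.
16.4 kHz > fs/2 = 11.35 kHz, folds to fs − 16.4 kHz = 6.3 kHz.
37.9 kHz and 52.9 kHz both map to 7.5 kHz.

7.5 kHz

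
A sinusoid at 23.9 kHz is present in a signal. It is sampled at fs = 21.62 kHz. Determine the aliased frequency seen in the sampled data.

23.9 kHz mod fs = 2.28 kHz.
2.28 kHz ≤ fs/2 = 10.81 kHz, appears at 2.28 kHz.

2.28 kHz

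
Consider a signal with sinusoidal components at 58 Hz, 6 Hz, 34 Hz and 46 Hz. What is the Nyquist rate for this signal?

Highest-frequency component: 58 Hz.
Nyquist rate = 2 × 58 Hz = 116 Hz.

116 Hz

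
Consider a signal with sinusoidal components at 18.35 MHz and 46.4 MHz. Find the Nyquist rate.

Highest-frequency component: 46.4 MHz.
Nyquist rate = 2 × 46.4 MHz = 92.8 MHz.

92.8 MHz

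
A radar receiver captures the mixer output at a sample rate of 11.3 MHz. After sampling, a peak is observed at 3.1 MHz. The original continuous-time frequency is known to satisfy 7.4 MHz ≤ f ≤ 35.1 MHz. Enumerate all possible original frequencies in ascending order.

8.2 MHz, 14.4 MHz, 19.5 MHz, 25.7 MHz, 30.8 MHz

Frequencies that alias to 3.1 MHz are k·fs ± 3.1 MHz for integer k ≥ 0.
k=0: 3.1 MHz.
k=1: 8.2 MHz, 14.4 MHz.
k=2: 19.5 MHz, 25.7 MHz.
k=3: 30.8 MHz, 37 MHz.
k=4: 42.1 MHz, 48.3 MHz.
Within [7.4 MHz, 35.1 MHz]: 8.2 MHz, 14.4 MHz, 19.5 MHz, 25.7 MHz, 30.8 MHz.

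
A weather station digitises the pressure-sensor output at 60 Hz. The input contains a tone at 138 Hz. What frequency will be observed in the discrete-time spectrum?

138 Hz mod fs = 18 Hz.
18 Hz ≤ fs/2 = 30 Hz, appears at 18 Hz.

18 Hz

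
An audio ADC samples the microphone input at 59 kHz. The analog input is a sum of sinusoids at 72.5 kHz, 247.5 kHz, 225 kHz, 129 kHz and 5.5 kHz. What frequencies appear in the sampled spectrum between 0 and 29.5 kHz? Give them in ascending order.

fs/2 = 29.5 kHz.
72.5 kHz mod fs = 13.5 kHz.
13.5 kHz ≤ fs/2 = 29.5 kHz, appears at 13.5 kHz.
247.5 kHz mod fs = 11.5 kHz.
11.5 kHz ≤ fs/2 = 29.5 kHz, appears at 11.5 kHz.
225 kHz mod fs = 48 kHz.
48 kHz > fs/2 = 29.5 kHz, folds to fs − 48 kHz = 11 kHz.
129 kHz mod fs = 11 kHz.
11 kHz ≤ fs/2 = 29.5 kHz, appears at 11 kHz.
5.5 kHz ≤ fs/2 = 29.5 kHz, passes unchanged.
Distinct values: {5.5 kHz, 11 kHz, 11.5 kHz, 13.5 kHz}.

5.5 kHz, 11 kHz, 11.5 kHz, 13.5 kHz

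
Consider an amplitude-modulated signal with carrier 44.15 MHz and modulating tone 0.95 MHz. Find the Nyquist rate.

90.2 MHz

AM sidebands sit at fc ± fm = 43.2 MHz and 45.1 MHz.
Highest-frequency component: 45.1 MHz.
Nyquist rate = 2 × 45.1 MHz = 90.2 MHz.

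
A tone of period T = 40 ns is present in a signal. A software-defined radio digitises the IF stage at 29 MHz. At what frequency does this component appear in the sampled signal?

T = 40 ns → f = 1/T = 25 MHz.
25 MHz > fs/2 = 14.5 MHz, folds to fs − 25 MHz = 4 MHz.

4 MHz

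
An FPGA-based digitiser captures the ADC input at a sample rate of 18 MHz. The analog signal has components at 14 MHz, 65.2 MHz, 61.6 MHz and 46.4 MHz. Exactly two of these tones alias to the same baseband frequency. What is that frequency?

fs/2 = 9 MHz.
14 MHz > fs/2 = 9 MHz, folds to fs − 14 MHz = 4 MHz.
65.2 MHz mod fs = 11.2 MHz.
11.2 MHz > fs/2 = 9 MHz, folds to fs − 11.2 MHz = 6.8 MHz.
61.6 MHz mod fs = 7.6 MHz.
7.6 MHz ≤ fs/2 = 9 MHz, appears at 7.6 MHz.
46.4 MHz mod fs = 10.4 MHz.
10.4 MHz > fs/2 = 9 MHz, folds to fs − 10.4 MHz = 7.6 MHz.
46.4 MHz and 61.6 MHz both map to 7.6 MHz.

7.6 MHz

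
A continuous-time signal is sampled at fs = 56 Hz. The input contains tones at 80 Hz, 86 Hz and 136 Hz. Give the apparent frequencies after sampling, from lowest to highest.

fs/2 = 28 Hz.
80 Hz mod fs = 24 Hz.
24 Hz ≤ fs/2 = 28 Hz, appears at 24 Hz.
86 Hz mod fs = 30 Hz.
30 Hz > fs/2 = 28 Hz, folds to fs − 30 Hz = 26 Hz.
136 Hz mod fs = 24 Hz.
24 Hz ≤ fs/2 = 28 Hz, appears at 24 Hz.
Distinct values: {24 Hz, 26 Hz}.

24 Hz, 26 Hz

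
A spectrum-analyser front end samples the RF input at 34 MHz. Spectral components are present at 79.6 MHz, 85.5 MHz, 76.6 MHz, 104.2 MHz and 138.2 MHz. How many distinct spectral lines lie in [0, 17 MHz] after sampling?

fs/2 = 17 MHz.
79.6 MHz mod fs = 11.6 MHz.
11.6 MHz ≤ fs/2 = 17 MHz, appears at 11.6 MHz.
85.5 MHz mod fs = 17.5 MHz.
17.5 MHz > fs/2 = 17 MHz, folds to fs − 17.5 MHz = 16.5 MHz.
76.6 MHz mod fs = 8.6 MHz.
8.6 MHz ≤ fs/2 = 17 MHz, appears at 8.6 MHz.
104.2 MHz mod fs = 2.2 MHz.
2.2 MHz ≤ fs/2 = 17 MHz, appears at 2.2 MHz.
138.2 MHz mod fs = 2.2 MHz.
2.2 MHz ≤ fs/2 = 17 MHz, appears at 2.2 MHz.
Distinct values: {2.2 MHz, 8.6 MHz, 11.6 MHz, 16.5 MHz} → 4.

4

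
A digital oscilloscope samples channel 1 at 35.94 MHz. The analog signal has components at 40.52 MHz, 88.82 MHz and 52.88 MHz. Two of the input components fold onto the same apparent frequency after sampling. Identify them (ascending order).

52.88 MHz, 88.82 MHz

fs/2 = 17.97 MHz.
40.52 MHz mod fs = 4.58 MHz.
4.58 MHz ≤ fs/2 = 17.97 MHz, appears at 4.58 MHz.
88.82 MHz mod fs = 16.94 MHz.
16.94 MHz ≤ fs/2 = 17.97 MHz, appears at 16.94 MHz.
52.88 MHz mod fs = 16.94 MHz.
16.94 MHz ≤ fs/2 = 17.97 MHz, appears at 16.94 MHz.
52.88 MHz and 88.82 MHz both map to 16.94 MHz.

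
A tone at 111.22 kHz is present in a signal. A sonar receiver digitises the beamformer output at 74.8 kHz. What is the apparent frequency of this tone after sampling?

36.42 kHz

111.22 kHz mod fs = 36.42 kHz.
36.42 kHz ≤ fs/2 = 37.4 kHz, appears at 36.42 kHz.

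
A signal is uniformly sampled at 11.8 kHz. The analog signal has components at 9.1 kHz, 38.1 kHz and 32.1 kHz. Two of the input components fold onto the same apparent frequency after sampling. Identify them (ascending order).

fs/2 = 5.9 kHz.
9.1 kHz > fs/2 = 5.9 kHz, folds to fs − 9.1 kHz = 2.7 kHz.
38.1 kHz mod fs = 2.7 kHz.
2.7 kHz ≤ fs/2 = 5.9 kHz, appears at 2.7 kHz.
32.1 kHz mod fs = 8.5 kHz.
8.5 kHz > fs/2 = 5.9 kHz, folds to fs − 8.5 kHz = 3.3 kHz.
9.1 kHz and 38.1 kHz both map to 2.7 kHz.

9.1 kHz, 38.1 kHz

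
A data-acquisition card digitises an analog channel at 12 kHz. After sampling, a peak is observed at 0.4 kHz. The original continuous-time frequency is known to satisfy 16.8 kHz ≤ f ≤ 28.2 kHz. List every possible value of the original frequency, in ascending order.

Frequencies that alias to 0.4 kHz are k·fs ± 0.4 kHz for integer k ≥ 0.
k=0: 0.4 kHz.
k=1: 11.6 kHz, 12.4 kHz.
k=2: 23.6 kHz, 24.4 kHz.
k=3: 35.6 kHz, 36.4 kHz.
Within [16.8 kHz, 28.2 kHz]: 23.6 kHz, 24.4 kHz.

23.6 kHz, 24.4 kHz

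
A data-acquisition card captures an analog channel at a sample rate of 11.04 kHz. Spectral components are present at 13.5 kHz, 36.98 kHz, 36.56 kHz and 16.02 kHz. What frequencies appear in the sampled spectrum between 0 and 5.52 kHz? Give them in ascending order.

2.46 kHz, 3.44 kHz, 3.86 kHz, 4.98 kHz

fs/2 = 5.52 kHz.
13.5 kHz mod fs = 2.46 kHz.
2.46 kHz ≤ fs/2 = 5.52 kHz, appears at 2.46 kHz.
36.98 kHz mod fs = 3.86 kHz.
3.86 kHz ≤ fs/2 = 5.52 kHz, appears at 3.86 kHz.
36.56 kHz mod fs = 3.44 kHz.
3.44 kHz ≤ fs/2 = 5.52 kHz, appears at 3.44 kHz.
16.02 kHz mod fs = 4.98 kHz.
4.98 kHz ≤ fs/2 = 5.52 kHz, appears at 4.98 kHz.
Distinct values: {2.46 kHz, 3.44 kHz, 3.86 kHz, 4.98 kHz}.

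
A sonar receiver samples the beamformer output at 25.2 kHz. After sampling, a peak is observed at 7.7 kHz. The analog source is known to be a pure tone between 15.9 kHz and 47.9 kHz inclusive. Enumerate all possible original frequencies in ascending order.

17.5 kHz, 32.9 kHz, 42.7 kHz

Frequencies that alias to 7.7 kHz are k·fs ± 7.7 kHz for integer k ≥ 0.
k=0: 7.7 kHz.
k=1: 17.5 kHz, 32.9 kHz.
k=2: 42.7 kHz, 58.1 kHz.
k=3: 67.9 kHz, 83.3 kHz.
Within [15.9 kHz, 47.9 kHz]: 17.5 kHz, 32.9 kHz, 42.7 kHz.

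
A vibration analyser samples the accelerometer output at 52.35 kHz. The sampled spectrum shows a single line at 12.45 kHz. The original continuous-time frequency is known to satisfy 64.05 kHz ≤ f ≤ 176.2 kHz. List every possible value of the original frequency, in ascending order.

Frequencies that alias to 12.45 kHz are k·fs ± 12.45 kHz for integer k ≥ 0.
k=0: 12.45 kHz.
k=1: 39.9 kHz, 64.8 kHz.
k=2: 92.25 kHz, 117.15 kHz.
k=3: 144.6 kHz, 169.5 kHz.
k=4: 196.95 kHz, 221.85 kHz.
Within [64.05 kHz, 176.2 kHz]: 64.8 kHz, 92.25 kHz, 117.15 kHz, 144.6 kHz, 169.5 kHz.

64.8 kHz, 92.25 kHz, 117.15 kHz, 144.6 kHz, 169.5 kHz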